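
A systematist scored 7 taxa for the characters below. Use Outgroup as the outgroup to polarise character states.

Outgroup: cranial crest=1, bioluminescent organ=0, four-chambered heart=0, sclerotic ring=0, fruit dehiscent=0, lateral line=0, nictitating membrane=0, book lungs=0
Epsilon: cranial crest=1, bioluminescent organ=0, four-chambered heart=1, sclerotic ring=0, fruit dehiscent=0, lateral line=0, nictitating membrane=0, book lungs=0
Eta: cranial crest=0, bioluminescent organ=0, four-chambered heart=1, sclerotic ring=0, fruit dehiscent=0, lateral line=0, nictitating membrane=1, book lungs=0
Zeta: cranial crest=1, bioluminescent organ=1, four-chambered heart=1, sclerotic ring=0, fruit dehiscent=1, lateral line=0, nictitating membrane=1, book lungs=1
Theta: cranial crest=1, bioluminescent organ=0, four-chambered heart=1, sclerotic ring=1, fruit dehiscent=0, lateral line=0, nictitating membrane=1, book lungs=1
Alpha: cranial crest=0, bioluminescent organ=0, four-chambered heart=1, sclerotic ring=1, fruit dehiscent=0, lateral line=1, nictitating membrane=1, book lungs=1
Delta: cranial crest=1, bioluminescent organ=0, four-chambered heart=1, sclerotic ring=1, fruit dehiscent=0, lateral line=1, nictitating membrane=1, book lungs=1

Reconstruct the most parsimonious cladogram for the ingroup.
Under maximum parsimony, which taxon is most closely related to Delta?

Character polarity is set by the outgroup: the derived state is whichever differs from the outgroup's state, so for cranial crest the derived state is '0', and for the remaining characters it is '1'.
cranial crest (state '0') occurs in Alpha and Eta but conflicts with the nesting implied by the other characters — most parsimoniously interpreted as homoplasy.
bioluminescent organ (derived state '1') is unique to Zeta (autapomorphy; uninformative for grouping).
All ingroup taxa share the derived state '1' for four-chambered heart; it defines the ingroup but does not resolve relationships within it.
Only Alpha, Delta, and Theta show the derived state '1' for sclerotic ring, supporting them as a clade.
fruit dehiscent: derived state '1' in Zeta only — an autapomorphy, so it tells us nothing about relationships among taxa.
lateral line (derived state '1') is shared by Alpha and Delta — a synapomorphy uniting that clade.
nictitating membrane: derived state '1' in Alpha, Delta, Eta, Theta, and Zeta only — synapomorphy for {Alpha, Delta, Eta, Theta, Zeta}.
book lungs: derived state '1' in Alpha, Delta, Theta, and Zeta only — synapomorphy for {Alpha, Delta, Theta, Zeta}.
Most parsimonious ingroup topology: (Epsilon,(Eta,(Zeta,(Theta,(Alpha,Delta))))).
Delta and Alpha form a cherry on this tree, so they are sister taxa.

Alpha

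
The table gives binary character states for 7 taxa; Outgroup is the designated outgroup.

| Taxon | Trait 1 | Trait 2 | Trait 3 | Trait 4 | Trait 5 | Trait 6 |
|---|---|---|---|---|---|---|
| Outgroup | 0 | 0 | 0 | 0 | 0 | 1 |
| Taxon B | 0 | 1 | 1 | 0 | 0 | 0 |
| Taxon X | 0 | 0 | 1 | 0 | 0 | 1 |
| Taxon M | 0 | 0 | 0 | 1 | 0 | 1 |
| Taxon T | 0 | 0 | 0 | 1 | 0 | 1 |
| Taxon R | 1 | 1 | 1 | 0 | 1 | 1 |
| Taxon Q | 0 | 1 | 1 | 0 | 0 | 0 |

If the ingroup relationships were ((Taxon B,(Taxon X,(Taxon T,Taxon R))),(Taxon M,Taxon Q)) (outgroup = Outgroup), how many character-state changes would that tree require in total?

12

Map each character onto ((Taxon B,(Taxon X,(Taxon T,Taxon R))),(Taxon M,Taxon Q)) (rooted by Outgroup) and count the minimum state changes it requires (Fitch parsimony):
Trait 1: 1; Trait 2: 3; Trait 3: 3; Trait 4: 2; Trait 5: 1; Trait 6: 2.
Total tree length = 12.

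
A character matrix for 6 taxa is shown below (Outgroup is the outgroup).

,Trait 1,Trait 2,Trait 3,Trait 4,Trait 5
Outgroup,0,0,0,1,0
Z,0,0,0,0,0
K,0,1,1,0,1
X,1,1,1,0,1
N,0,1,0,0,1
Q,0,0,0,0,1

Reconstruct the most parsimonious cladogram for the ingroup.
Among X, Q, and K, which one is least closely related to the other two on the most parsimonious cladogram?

Character polarity is set by the outgroup: the derived state is whichever differs from the outgroup's state, so for Trait 4 the derived state is '0', and for the remaining characters it is '1'.
Trait 1 (derived state '1') is unique to X (autapomorphy; uninformative for grouping).
Only K, N, and X show the derived state '1' for Trait 2, supporting them as a clade.
Only K and X show the derived state '1' for Trait 3, supporting them as a clade.
All ingroup taxa share the derived state '0' for Trait 4; it defines the ingroup but does not resolve relationships within it.
Trait 5: derived state '1' in K, N, Q, and X only — synapomorphy for {K, N, Q, X}.
Most parsimonious ingroup topology: (Z,(((K,X),N),Q)).
X and K share a more recent common ancestor with each other than either does with Q, so Q is the least closely related of the three.

Q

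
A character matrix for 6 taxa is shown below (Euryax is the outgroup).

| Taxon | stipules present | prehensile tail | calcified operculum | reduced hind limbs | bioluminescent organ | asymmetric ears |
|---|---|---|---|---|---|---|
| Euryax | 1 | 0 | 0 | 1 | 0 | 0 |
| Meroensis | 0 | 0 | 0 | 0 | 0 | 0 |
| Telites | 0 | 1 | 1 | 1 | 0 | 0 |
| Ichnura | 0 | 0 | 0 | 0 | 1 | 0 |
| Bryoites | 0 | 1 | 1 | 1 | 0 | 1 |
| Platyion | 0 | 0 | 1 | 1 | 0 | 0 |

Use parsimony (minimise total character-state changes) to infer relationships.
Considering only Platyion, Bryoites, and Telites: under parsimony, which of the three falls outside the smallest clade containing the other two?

Character polarity is set by the outgroup: the derived state is whichever differs from the outgroup's state, so for stipules present, reduced hind limbs the derived state is '0', and for the remaining characters it is '1'.
All ingroup taxa share the derived state '0' for stipules present; it defines the ingroup but does not resolve relationships within it.
Only Bryoites and Telites show the derived state '1' for prehensile tail, supporting them as a clade.
calcified operculum: derived state '1' in Bryoites, Platyion, and Telites only — synapomorphy for {Bryoites, Platyion, Telites}.
reduced hind limbs (derived state '0') is shared by Ichnura and Meroensis — a synapomorphy uniting that clade.
bioluminescent organ: derived state '1' in Ichnura only — an autapomorphy, so it tells us nothing about relationships among taxa.
asymmetric ears: derived state '1' in Bryoites only — an autapomorphy, so it tells us nothing about relationships among taxa.
Most parsimonious ingroup topology: ((Meroensis,Ichnura),((Telites,Bryoites),Platyion)).
Telites and Bryoites share a more recent common ancestor with each other than either does with Platyion, so Platyion is the least closely related of the three.

Platyion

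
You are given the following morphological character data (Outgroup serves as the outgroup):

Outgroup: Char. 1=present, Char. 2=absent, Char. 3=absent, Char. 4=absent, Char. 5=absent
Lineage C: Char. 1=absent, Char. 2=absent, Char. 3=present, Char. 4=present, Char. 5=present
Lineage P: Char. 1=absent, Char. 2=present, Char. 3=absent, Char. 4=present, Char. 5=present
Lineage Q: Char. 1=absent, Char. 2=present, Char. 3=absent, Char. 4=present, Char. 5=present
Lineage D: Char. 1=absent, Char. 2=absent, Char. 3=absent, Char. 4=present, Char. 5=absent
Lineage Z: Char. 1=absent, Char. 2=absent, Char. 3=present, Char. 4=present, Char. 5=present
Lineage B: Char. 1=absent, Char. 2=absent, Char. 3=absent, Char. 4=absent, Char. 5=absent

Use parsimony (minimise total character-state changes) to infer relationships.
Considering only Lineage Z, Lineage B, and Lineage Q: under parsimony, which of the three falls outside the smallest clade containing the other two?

Character polarity is set by the outgroup: the derived state is whichever differs from the outgroup's state, so for Char. 1 the derived state is 'absent', and for the remaining characters it is 'present'.
All ingroup taxa share the derived state 'absent' for Char. 1; it defines the ingroup but does not resolve relationships within it.
Only Lineage P and Lineage Q show the derived state 'present' for Char. 2, supporting them as a clade.
Char. 3 (derived state 'present') is shared by Lineage C and Lineage Z — a synapomorphy uniting that clade.
Char. 4: derived state 'present' in Lineage C, Lineage D, Lineage P, Lineage Q, and Lineage Z only — synapomorphy for {Lineage C, Lineage D, Lineage P, Lineage Q, Lineage Z}.
Char. 5 (derived state 'present') is shared by Lineage C, Lineage P, Lineage Q, and Lineage Z — a synapomorphy uniting that clade.
Most parsimonious ingroup topology: ((((Lineage C,Lineage Z),(Lineage P,Lineage Q)),Lineage D),Lineage B).
Lineage Z and Lineage Q share a more recent common ancestor with each other than either does with Lineage B, so Lineage B is the least closely related of the three.

Lineage B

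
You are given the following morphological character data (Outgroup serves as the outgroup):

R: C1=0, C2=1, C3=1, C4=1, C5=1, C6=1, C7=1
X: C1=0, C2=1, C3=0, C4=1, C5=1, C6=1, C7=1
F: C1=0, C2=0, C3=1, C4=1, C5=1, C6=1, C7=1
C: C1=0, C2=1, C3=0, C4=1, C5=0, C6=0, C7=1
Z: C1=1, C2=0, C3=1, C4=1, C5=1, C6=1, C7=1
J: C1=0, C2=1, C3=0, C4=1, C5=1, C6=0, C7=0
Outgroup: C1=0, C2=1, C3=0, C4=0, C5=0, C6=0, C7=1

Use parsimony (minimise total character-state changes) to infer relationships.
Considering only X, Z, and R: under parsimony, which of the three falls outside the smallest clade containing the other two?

Character polarity is set by the outgroup: the derived state is whichever differs from the outgroup's state, so for C2, C7 the derived state is '0', and for the remaining characters it is '1'.
C1: derived state '1' in Z only — an autapomorphy, so it tells us nothing about relationships among taxa.
C2 (derived state '0') is shared by F and Z — a synapomorphy uniting that clade.
C3: derived state '1' in F, R, and Z only — synapomorphy for {F, R, Z}.
C4 (derived state '1') is shared by all ingroup taxa — unites the whole ingroup.
C5: derived state '1' in F, J, R, X, and Z only — synapomorphy for {F, J, R, X, Z}.
C6 (derived state '1') is shared by F, R, X, and Z — a synapomorphy uniting that clade.
C7: derived state '0' in J only — an autapomorphy, so it tells us nothing about relationships among taxa.
Most parsimonious ingroup topology: (((((F,Z),R),X),J),C).
R and Z share a more recent common ancestor with each other than either does with X, so X is the least closely related of the three.

X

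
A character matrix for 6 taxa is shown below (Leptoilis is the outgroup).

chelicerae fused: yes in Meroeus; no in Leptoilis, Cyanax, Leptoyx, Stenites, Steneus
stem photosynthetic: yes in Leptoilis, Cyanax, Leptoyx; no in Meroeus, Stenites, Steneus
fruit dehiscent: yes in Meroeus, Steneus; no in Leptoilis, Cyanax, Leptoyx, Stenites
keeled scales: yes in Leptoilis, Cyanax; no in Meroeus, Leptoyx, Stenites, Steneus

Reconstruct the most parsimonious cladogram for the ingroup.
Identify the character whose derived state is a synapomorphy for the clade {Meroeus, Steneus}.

fruit dehiscent

Character polarity is set by the outgroup: the derived state is whichever differs from the outgroup's state, so for stem photosynthetic, keeled scales the derived state is 'no', and for the remaining characters it is 'yes'.
chelicerae fused (derived state 'yes') is unique to Meroeus (autapomorphy; uninformative for grouping).
Only Meroeus, Steneus, and Stenites show the derived state 'no' for stem photosynthetic, supporting them as a clade.
fruit dehiscent: derived state 'yes' in Meroeus and Steneus only — synapomorphy for {Meroeus, Steneus}.
Only Leptoyx, Meroeus, Steneus, and Stenites show the derived state 'no' for keeled scales, supporting them as a clade.
Most parsimonious ingroup topology: ((((Meroeus,Steneus),Stenites),Leptoyx),Cyanax).
The clade {Meroeus, Steneus} is supported by fruit dehiscent: its derived state 'yes' occurs in exactly those taxa and in no other taxon (including the outgroup).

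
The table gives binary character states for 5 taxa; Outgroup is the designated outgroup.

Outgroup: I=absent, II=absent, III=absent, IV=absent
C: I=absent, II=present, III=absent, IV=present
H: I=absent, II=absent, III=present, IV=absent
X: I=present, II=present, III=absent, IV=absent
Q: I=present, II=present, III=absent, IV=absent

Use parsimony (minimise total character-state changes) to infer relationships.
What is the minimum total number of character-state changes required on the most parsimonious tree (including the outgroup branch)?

4

The outgroup has state 'absent' for every character, so 'present' is the derived state throughout.
Only Q and X show the derived state 'present' for I, supporting them as a clade.
II (derived state 'present') is shared by C, Q, and X — a synapomorphy uniting that clade.
III: derived state 'present' in H only — an autapomorphy, so it tells us nothing about relationships among taxa.
IV (derived state 'present') is unique to C (autapomorphy; uninformative for grouping).
Most parsimonious ingroup topology: ((C,(X,Q)),H).
Changes per character on this tree: I: 1; II: 1; III: 1; IV: 1.
Total = 4.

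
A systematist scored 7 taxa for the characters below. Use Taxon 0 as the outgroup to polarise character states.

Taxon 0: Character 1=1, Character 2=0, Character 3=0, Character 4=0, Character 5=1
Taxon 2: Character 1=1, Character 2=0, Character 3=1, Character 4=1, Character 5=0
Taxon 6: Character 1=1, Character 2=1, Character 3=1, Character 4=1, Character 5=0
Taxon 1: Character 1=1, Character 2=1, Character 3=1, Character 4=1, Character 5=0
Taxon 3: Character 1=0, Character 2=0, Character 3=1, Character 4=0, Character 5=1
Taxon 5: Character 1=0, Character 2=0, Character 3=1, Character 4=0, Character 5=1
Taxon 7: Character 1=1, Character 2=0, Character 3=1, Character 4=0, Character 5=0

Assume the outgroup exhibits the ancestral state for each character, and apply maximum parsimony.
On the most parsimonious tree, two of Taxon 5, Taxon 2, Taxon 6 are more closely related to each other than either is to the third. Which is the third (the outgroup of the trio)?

Character polarity is set by the outgroup: the derived state is whichever differs from the outgroup's state, so for Character 1, Character 5 the derived state is '0', and for the remaining characters it is '1'.
Only Taxon 3 and Taxon 5 show the derived state '0' for Character 1, supporting them as a clade.
Only Taxon 1 and Taxon 6 show the derived state '1' for Character 2, supporting them as a clade.
Character 3 (derived state '1') is shared by all ingroup taxa — unites the whole ingroup.
Character 4 (derived state '1') is shared by Taxon 1, Taxon 2, and Taxon 6 — a synapomorphy uniting that clade.
Character 5: derived state '0' in Taxon 1, Taxon 2, Taxon 6, and Taxon 7 only — synapomorphy for {Taxon 1, Taxon 2, Taxon 6, Taxon 7}.
Most parsimonious ingroup topology: (((Taxon 2,(Taxon 6,Taxon 1)),Taxon 7),(Taxon 3,Taxon 5)).
Taxon 6 and Taxon 2 share a more recent common ancestor with each other than either does with Taxon 5, so Taxon 5 is the least closely related of the three.

Taxon 5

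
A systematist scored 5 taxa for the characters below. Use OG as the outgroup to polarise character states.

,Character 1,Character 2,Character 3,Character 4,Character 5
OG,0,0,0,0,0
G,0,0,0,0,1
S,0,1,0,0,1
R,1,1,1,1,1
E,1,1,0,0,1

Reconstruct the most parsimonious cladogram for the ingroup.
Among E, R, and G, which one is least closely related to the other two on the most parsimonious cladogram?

The outgroup has state '0' for every character, so '1' is the derived state throughout.
Only E and R show the derived state '1' for Character 1, supporting them as a clade.
Character 2: derived state '1' in E, R, and S only — synapomorphy for {E, R, S}.
Character 3 (derived state '1') is unique to R (autapomorphy; uninformative for grouping).
Character 4 (derived state '1') is unique to R (autapomorphy; uninformative for grouping).
All ingroup taxa share the derived state '1' for Character 5; it defines the ingroup but does not resolve relationships within it.
Most parsimonious ingroup topology: (G,(S,(R,E))).
E and R share a more recent common ancestor with each other than either does with G, so G is the least closely related of the three.

G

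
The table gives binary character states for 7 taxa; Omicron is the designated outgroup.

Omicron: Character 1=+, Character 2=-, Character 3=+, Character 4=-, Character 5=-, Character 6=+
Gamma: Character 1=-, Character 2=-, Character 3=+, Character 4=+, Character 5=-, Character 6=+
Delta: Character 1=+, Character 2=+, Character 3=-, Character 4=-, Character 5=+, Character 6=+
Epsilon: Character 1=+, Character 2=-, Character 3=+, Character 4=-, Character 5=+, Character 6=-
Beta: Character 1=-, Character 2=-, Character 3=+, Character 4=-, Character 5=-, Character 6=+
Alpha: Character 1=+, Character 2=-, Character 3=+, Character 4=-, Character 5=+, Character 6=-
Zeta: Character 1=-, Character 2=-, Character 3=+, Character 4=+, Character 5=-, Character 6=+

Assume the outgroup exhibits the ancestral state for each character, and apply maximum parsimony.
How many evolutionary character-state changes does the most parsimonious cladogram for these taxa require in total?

6

Character polarity is set by the outgroup: the derived state is whichever differs from the outgroup's state, so for Character 1, Character 3, Character 6 the derived state is '-', and for the remaining characters it is '+'.
Character 1 (derived state '-') is shared by Beta, Gamma, and Zeta — a synapomorphy uniting that clade.
Character 2: derived state '+' in Delta only — an autapomorphy, so it tells us nothing about relationships among taxa.
Character 3: derived state '-' in Delta only — an autapomorphy, so it tells us nothing about relationships among taxa.
Character 4 (derived state '+') is shared by Gamma and Zeta — a synapomorphy uniting that clade.
Only Alpha, Delta, and Epsilon show the derived state '+' for Character 5, supporting them as a clade.
Character 6 (derived state '-') is shared by Alpha and Epsilon — a synapomorphy uniting that clade.
Most parsimonious ingroup topology: (((Gamma,Zeta),Beta),(Delta,(Epsilon,Alpha))).
Changes per character on this tree: Character 1: 1; Character 2: 1; Character 3: 1; Character 4: 1; Character 5: 1; Character 6: 1.
Total = 6.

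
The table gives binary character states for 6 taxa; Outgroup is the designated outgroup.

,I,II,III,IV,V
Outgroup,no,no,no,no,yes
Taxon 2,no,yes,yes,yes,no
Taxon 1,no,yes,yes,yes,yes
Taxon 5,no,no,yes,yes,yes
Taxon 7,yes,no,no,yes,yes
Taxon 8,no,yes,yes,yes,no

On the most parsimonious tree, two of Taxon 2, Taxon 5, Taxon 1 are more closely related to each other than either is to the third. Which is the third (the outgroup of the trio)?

Character polarity is set by the outgroup: the derived state is whichever differs from the outgroup's state, so for V the derived state is 'no', and for the remaining characters it is 'yes'.
I: derived state 'yes' in Taxon 7 only — an autapomorphy, so it tells us nothing about relationships among taxa.
Only Taxon 1, Taxon 2, and Taxon 8 show the derived state 'yes' for II, supporting them as a clade.
Only Taxon 1, Taxon 2, Taxon 5, and Taxon 8 show the derived state 'yes' for III, supporting them as a clade.
IV (derived state 'yes') is shared by all ingroup taxa — unites the whole ingroup.
V (derived state 'no') is shared by Taxon 2 and Taxon 8 — a synapomorphy uniting that clade.
Most parsimonious ingroup topology: ((((Taxon 2,Taxon 8),Taxon 1),Taxon 5),Taxon 7).
Taxon 1 and Taxon 2 share a more recent common ancestor with each other than either does with Taxon 5, so Taxon 5 is the least closely related of the three.

Taxon 5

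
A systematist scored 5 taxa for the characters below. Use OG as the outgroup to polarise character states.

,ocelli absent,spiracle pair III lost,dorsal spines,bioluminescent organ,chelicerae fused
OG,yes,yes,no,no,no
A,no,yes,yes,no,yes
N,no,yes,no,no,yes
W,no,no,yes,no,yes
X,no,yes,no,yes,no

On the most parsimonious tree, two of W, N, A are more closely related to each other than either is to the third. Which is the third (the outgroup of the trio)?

Character polarity is set by the outgroup: the derived state is whichever differs from the outgroup's state, so for ocelli absent, spiracle pair III lost the derived state is 'no', and for the remaining characters it is 'yes'.
ocelli absent (derived state 'no') is shared by all ingroup taxa — unites the whole ingroup.
spiracle pair III lost (derived state 'no') is unique to W (autapomorphy; uninformative for grouping).
Only A and W show the derived state 'yes' for dorsal spines, supporting them as a clade.
bioluminescent organ: derived state 'yes' in X only — an autapomorphy, so it tells us nothing about relationships among taxa.
chelicerae fused: derived state 'yes' in A, N, and W only — synapomorphy for {A, N, W}.
Most parsimonious ingroup topology: (((A,W),N),X).
W and A share a more recent common ancestor with each other than either does with N, so N is the least closely related of the three.

N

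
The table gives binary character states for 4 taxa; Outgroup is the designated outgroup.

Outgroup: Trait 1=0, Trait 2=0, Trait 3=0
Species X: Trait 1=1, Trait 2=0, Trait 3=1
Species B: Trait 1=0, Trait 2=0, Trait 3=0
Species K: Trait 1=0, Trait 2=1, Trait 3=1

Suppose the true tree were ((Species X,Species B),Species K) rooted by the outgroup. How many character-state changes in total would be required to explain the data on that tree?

Map each character onto ((Species X,Species B),Species K) (rooted by Outgroup) and count the minimum state changes it requires (Fitch parsimony):
Trait 1: 1; Trait 2: 1; Trait 3: 2.
Total tree length = 4.

4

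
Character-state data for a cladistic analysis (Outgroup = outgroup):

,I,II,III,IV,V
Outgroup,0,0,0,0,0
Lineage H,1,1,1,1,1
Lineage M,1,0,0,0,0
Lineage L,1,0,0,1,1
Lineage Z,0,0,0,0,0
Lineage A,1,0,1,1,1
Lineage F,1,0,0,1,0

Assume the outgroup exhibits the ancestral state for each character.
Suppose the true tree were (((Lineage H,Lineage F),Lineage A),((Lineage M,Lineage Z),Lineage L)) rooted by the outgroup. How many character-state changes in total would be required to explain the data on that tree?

Map each character onto (((Lineage H,Lineage F),Lineage A),((Lineage M,Lineage Z),Lineage L)) (rooted by Outgroup) and count the minimum state changes it requires (Fitch parsimony):
I: 2; II: 1; III: 2; IV: 2; V: 3.
Total tree length = 10.

10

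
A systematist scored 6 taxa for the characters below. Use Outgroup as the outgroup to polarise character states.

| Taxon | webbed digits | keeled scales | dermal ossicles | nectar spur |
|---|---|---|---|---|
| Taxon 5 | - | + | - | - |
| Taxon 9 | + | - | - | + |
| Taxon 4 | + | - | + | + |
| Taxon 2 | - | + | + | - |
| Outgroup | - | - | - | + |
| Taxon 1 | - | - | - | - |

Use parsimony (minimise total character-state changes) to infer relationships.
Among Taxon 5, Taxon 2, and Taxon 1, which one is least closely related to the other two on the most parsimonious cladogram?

Taxon 1

Character polarity is set by the outgroup: the derived state is whichever differs from the outgroup's state, so for nectar spur the derived state is '-', and for the remaining characters it is '+'.
webbed digits (derived state '+') is shared by Taxon 4 and Taxon 9 — a synapomorphy uniting that clade.
keeled scales: derived state '+' in Taxon 2 and Taxon 5 only — synapomorphy for {Taxon 2, Taxon 5}.
dermal ossicles (state '+') occurs in Taxon 2 and Taxon 4 but conflicts with the nesting implied by the other characters — most parsimoniously interpreted as homoplasy.
nectar spur: derived state '-' in Taxon 1, Taxon 2, and Taxon 5 only — synapomorphy for {Taxon 1, Taxon 2, Taxon 5}.
Most parsimonious ingroup topology: (((Taxon 5,Taxon 2),Taxon 1),(Taxon 9,Taxon 4)).
Taxon 5 and Taxon 2 share a more recent common ancestor with each other than either does with Taxon 1, so Taxon 1 is the least closely related of the three.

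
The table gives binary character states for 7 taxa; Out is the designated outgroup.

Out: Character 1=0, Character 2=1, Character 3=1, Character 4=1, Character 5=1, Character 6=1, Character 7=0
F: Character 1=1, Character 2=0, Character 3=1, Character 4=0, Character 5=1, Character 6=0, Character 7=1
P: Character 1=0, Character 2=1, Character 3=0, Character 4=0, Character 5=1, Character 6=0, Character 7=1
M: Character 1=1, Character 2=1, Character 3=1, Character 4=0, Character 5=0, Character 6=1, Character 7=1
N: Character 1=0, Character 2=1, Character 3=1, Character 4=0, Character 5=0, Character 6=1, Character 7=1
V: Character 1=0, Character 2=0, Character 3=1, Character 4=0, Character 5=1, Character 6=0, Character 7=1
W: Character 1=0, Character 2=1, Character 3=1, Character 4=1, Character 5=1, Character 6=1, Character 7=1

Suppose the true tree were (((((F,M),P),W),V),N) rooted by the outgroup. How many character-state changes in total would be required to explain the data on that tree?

Map each character onto (((((F,M),P),W),V),N) (rooted by Out) and count the minimum state changes it requires (Fitch parsimony):
Character 1: 1; Character 2: 2; Character 3: 1; Character 4: 2; Character 5: 2; Character 6: 3; Character 7: 1.
Total tree length = 12.

12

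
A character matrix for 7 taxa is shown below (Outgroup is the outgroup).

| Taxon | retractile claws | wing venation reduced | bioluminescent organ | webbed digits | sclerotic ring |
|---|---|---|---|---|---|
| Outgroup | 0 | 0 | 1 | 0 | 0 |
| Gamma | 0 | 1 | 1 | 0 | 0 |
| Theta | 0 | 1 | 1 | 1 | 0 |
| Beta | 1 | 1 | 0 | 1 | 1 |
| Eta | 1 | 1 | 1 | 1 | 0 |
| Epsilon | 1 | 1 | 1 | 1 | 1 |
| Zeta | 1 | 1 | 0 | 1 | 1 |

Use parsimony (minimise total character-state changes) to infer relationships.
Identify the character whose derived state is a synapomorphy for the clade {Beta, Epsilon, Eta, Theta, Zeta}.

webbed digits

Character polarity is set by the outgroup: the derived state is whichever differs from the outgroup's state, so for bioluminescent organ the derived state is '0', and for the remaining characters it is '1'.
Only Beta, Epsilon, Eta, and Zeta show the derived state '1' for retractile claws, supporting them as a clade.
All ingroup taxa share the derived state '1' for wing venation reduced; it defines the ingroup but does not resolve relationships within it.
bioluminescent organ: derived state '0' in Beta and Zeta only — synapomorphy for {Beta, Zeta}.
webbed digits (derived state '1') is shared by Beta, Epsilon, Eta, Theta, and Zeta — a synapomorphy uniting that clade.
Only Beta, Epsilon, and Zeta show the derived state '1' for sclerotic ring, supporting them as a clade.
Most parsimonious ingroup topology: (((((Beta,Zeta),Epsilon),Eta),Theta),Gamma).
The clade {Beta, Epsilon, Eta, Theta, Zeta} is supported by webbed digits: its derived state '1' occurs in exactly those taxa and in no other taxon (including the outgroup).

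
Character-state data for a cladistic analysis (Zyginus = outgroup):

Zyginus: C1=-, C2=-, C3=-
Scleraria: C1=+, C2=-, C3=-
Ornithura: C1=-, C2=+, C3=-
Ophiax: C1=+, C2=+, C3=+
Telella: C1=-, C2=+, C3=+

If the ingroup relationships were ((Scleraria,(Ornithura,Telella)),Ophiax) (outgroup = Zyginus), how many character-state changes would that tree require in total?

6

Map each character onto ((Scleraria,(Ornithura,Telella)),Ophiax) (rooted by Zyginus) and count the minimum state changes it requires (Fitch parsimony):
C1: 2; C2: 2; C3: 2.
Total tree length = 6.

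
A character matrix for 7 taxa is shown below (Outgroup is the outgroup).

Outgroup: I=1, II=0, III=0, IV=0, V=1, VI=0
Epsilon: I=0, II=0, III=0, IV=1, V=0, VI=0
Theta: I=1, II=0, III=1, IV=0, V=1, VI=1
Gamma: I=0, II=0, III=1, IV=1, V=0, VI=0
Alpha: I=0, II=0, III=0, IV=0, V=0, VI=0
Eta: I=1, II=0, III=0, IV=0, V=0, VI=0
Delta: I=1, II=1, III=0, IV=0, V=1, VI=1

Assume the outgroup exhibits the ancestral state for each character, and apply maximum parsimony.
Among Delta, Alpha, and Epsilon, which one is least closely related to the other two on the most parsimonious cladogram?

Character polarity is set by the outgroup: the derived state is whichever differs from the outgroup's state, so for I, V the derived state is '0', and for the remaining characters it is '1'.
I: derived state '0' in Alpha, Epsilon, and Gamma only — synapomorphy for {Alpha, Epsilon, Gamma}.
II (derived state '1') is unique to Delta (autapomorphy; uninformative for grouping).
III (state '1') occurs in Gamma and Theta but conflicts with the nesting implied by the other characters — most parsimoniously interpreted as homoplasy.
IV (derived state '1') is shared by Epsilon and Gamma — a synapomorphy uniting that clade.
V (derived state '0') is shared by Alpha, Epsilon, Eta, and Gamma — a synapomorphy uniting that clade.
VI: derived state '1' in Delta and Theta only — synapomorphy for {Delta, Theta}.
Most parsimonious ingroup topology: ((((Epsilon,Gamma),Alpha),Eta),(Theta,Delta)).
Alpha and Epsilon share a more recent common ancestor with each other than either does with Delta, so Delta is the least closely related of the three.

Delta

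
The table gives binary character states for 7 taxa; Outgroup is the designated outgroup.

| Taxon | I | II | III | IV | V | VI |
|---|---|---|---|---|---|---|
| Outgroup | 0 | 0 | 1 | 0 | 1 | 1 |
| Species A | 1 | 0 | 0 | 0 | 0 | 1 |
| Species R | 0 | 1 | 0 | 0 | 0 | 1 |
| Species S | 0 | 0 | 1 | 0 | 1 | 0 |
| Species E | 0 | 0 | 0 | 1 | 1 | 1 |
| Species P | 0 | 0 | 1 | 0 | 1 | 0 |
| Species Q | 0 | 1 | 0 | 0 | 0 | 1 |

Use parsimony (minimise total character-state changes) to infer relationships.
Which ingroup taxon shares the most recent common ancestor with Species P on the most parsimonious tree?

Character polarity is set by the outgroup: the derived state is whichever differs from the outgroup's state, so for III, V, VI the derived state is '0', and for the remaining characters it is '1'.
I (derived state '1') is unique to Species A (autapomorphy; uninformative for grouping).
II (derived state '1') is shared by Species Q and Species R — a synapomorphy uniting that clade.
Only Species A, Species E, Species Q, and Species R show the derived state '0' for III, supporting them as a clade.
IV (derived state '1') is unique to Species E (autapomorphy; uninformative for grouping).
V (derived state '0') is shared by Species A, Species Q, and Species R — a synapomorphy uniting that clade.
VI: derived state '0' in Species P and Species S only — synapomorphy for {Species P, Species S}.
Most parsimonious ingroup topology: ((((Species R,Species Q),Species A),Species E),(Species P,Species S)).
Species P and Species S form a cherry on this tree, so they are sister taxa.

Species S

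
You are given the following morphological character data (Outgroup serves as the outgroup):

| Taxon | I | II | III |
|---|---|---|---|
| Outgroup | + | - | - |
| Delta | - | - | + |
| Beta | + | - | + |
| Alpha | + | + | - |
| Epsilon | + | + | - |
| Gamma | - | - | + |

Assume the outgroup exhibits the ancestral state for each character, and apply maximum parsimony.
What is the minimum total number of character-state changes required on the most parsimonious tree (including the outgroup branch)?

Character polarity is set by the outgroup: the derived state is whichever differs from the outgroup's state, so for I the derived state is '-', and for the remaining characters it is '+'.
Only Delta and Gamma show the derived state '-' for I, supporting them as a clade.
II (derived state '+') is shared by Alpha and Epsilon — a synapomorphy uniting that clade.
Only Beta, Delta, and Gamma show the derived state '+' for III, supporting them as a clade.
Most parsimonious ingroup topology: (((Delta,Gamma),Beta),(Alpha,Epsilon)).
Changes per character on this tree: I: 1; II: 1; III: 1.
Total = 3.

3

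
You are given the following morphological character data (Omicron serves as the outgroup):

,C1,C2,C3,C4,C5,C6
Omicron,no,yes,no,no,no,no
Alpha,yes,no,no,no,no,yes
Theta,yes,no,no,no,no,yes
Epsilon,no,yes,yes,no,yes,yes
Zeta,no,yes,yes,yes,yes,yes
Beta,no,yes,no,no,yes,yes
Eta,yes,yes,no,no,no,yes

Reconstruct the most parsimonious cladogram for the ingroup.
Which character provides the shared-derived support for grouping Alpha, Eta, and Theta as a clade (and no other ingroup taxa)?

Character polarity is set by the outgroup: the derived state is whichever differs from the outgroup's state, so for C2 the derived state is 'no', and for the remaining characters it is 'yes'.
Only Alpha, Eta, and Theta show the derived state 'yes' for C1, supporting them as a clade.
Only Alpha and Theta show the derived state 'no' for C2, supporting them as a clade.
C3 (derived state 'yes') is shared by Epsilon and Zeta — a synapomorphy uniting that clade.
C4: derived state 'yes' in Zeta only — an autapomorphy, so it tells us nothing about relationships among taxa.
Only Beta, Epsilon, and Zeta show the derived state 'yes' for C5, supporting them as a clade.
All ingroup taxa share the derived state 'yes' for C6; it defines the ingroup but does not resolve relationships within it.
Most parsimonious ingroup topology: (((Alpha,Theta),Eta),((Epsilon,Zeta),Beta)).
The clade {Alpha, Eta, Theta} is supported by C1: its derived state 'yes' occurs in exactly those taxa and in no other taxon (including the outgroup).

C1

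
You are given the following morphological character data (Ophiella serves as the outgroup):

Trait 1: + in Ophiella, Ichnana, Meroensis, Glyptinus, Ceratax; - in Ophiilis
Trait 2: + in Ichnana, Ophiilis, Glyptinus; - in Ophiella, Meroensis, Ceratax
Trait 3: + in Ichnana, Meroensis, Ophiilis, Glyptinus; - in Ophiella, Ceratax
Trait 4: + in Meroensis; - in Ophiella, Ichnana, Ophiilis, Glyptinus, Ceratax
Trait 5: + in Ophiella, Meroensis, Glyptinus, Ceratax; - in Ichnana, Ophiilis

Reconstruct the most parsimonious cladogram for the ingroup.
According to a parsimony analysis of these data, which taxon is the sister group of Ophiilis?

Ichnana

Character polarity is set by the outgroup: the derived state is whichever differs from the outgroup's state, so for Trait 1, Trait 5 the derived state is '-', and for the remaining characters it is '+'.
Trait 1: derived state '-' in Ophiilis only — an autapomorphy, so it tells us nothing about relationships among taxa.
Trait 2: derived state '+' in Glyptinus, Ichnana, and Ophiilis only — synapomorphy for {Glyptinus, Ichnana, Ophiilis}.
Trait 3 (derived state '+') is shared by Glyptinus, Ichnana, Meroensis, and Ophiilis — a synapomorphy uniting that clade.
Trait 4 (derived state '+') is unique to Meroensis (autapomorphy; uninformative for grouping).
Trait 5: derived state '-' in Ichnana and Ophiilis only — synapomorphy for {Ichnana, Ophiilis}.
Most parsimonious ingroup topology: ((((Ichnana,Ophiilis),Glyptinus),Meroensis),Ceratax).
Ophiilis and Ichnana form a cherry on this tree, so they are sister taxa.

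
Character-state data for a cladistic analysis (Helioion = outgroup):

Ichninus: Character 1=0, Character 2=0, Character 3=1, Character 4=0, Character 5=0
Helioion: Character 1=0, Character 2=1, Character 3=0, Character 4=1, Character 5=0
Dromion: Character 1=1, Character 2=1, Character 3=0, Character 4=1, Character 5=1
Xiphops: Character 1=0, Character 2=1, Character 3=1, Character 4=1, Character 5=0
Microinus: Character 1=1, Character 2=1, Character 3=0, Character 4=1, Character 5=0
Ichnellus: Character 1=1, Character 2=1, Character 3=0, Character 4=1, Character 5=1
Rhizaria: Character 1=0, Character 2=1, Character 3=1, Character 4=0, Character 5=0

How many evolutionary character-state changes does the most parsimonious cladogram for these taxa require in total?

Character polarity is set by the outgroup: the derived state is whichever differs from the outgroup's state, so for Character 2, Character 4 the derived state is '0', and for the remaining characters it is '1'.
Character 1: derived state '1' in Dromion, Ichnellus, and Microinus only — synapomorphy for {Dromion, Ichnellus, Microinus}.
Character 2: derived state '0' in Ichninus only — an autapomorphy, so it tells us nothing about relationships among taxa.
Character 3 (derived state '1') is shared by Ichninus, Rhizaria, and Xiphops — a synapomorphy uniting that clade.
Character 4 (derived state '0') is shared by Ichninus and Rhizaria — a synapomorphy uniting that clade.
Character 5: derived state '1' in Dromion and Ichnellus only — synapomorphy for {Dromion, Ichnellus}.
Most parsimonious ingroup topology: ((Xiphops,(Ichninus,Rhizaria)),((Dromion,Ichnellus),Microinus)).
Changes per character on this tree: Character 1: 1; Character 2: 1; Character 3: 1; Character 4: 1; Character 5: 1.
Total = 5.

5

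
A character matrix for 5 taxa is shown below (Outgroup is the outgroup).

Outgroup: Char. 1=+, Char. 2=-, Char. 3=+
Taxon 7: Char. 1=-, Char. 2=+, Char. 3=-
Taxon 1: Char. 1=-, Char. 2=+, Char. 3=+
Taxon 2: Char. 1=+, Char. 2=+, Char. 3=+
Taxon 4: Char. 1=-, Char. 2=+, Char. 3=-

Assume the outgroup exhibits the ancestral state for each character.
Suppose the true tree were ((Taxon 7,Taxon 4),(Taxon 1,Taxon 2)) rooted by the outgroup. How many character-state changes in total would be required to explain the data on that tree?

Map each character onto ((Taxon 7,Taxon 4),(Taxon 1,Taxon 2)) (rooted by Outgroup) and count the minimum state changes it requires (Fitch parsimony):
Char. 1: 2; Char. 2: 1; Char. 3: 1.
Total tree length = 4.

4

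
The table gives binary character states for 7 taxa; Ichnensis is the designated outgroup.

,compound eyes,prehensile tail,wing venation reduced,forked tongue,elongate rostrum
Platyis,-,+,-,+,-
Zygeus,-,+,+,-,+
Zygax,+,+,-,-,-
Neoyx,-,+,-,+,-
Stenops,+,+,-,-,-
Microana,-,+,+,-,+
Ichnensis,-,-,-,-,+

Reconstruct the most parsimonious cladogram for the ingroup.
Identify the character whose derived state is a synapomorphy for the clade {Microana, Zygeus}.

Character polarity is set by the outgroup: the derived state is whichever differs from the outgroup's state, so for elongate rostrum the derived state is '-', and for the remaining characters it is '+'.
compound eyes: derived state '+' in Stenops and Zygax only — synapomorphy for {Stenops, Zygax}.
All ingroup taxa share the derived state '+' for prehensile tail; it defines the ingroup but does not resolve relationships within it.
Only Microana and Zygeus show the derived state '+' for wing venation reduced, supporting them as a clade.
forked tongue (derived state '+') is shared by Neoyx and Platyis — a synapomorphy uniting that clade.
Only Neoyx, Platyis, Stenops, and Zygax show the derived state '-' for elongate rostrum, supporting them as a clade.
Most parsimonious ingroup topology: (((Platyis,Neoyx),(Zygax,Stenops)),(Zygeus,Microana)).
The clade {Microana, Zygeus} is supported by wing venation reduced: its derived state '+' occurs in exactly those taxa and in no other taxon (including the outgroup).

wing venation reduced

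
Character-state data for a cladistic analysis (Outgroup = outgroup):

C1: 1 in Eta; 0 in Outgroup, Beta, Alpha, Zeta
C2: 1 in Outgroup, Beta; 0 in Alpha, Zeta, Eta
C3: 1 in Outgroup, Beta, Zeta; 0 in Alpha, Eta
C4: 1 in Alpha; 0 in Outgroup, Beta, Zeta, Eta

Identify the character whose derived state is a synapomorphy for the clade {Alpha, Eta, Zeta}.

C2

Character polarity is set by the outgroup: the derived state is whichever differs from the outgroup's state, so for C2, C3 the derived state is '0', and for the remaining characters it is '1'.
C1: derived state '1' in Eta only — an autapomorphy, so it tells us nothing about relationships among taxa.
Only Alpha, Eta, and Zeta show the derived state '0' for C2, supporting them as a clade.
C3 (derived state '0') is shared by Alpha and Eta — a synapomorphy uniting that clade.
C4: derived state '1' in Alpha only — an autapomorphy, so it tells us nothing about relationships among taxa.
Most parsimonious ingroup topology: (Beta,((Alpha,Eta),Zeta)).
The clade {Alpha, Eta, Zeta} is supported by C2: its derived state '0' occurs in exactly those taxa and in no other taxon (including the outgroup).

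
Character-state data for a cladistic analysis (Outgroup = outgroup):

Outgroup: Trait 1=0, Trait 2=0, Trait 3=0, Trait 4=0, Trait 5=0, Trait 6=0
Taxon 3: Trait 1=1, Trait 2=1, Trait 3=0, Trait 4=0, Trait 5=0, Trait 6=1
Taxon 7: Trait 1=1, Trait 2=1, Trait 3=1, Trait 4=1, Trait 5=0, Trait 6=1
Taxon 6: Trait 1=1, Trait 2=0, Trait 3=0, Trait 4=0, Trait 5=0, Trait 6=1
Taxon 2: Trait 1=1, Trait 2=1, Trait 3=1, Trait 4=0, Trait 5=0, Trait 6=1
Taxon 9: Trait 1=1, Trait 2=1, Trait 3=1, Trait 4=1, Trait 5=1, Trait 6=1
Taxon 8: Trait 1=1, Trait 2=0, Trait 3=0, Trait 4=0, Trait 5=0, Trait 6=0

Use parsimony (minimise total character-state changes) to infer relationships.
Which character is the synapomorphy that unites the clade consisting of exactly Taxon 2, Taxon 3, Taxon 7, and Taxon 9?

The outgroup has state '0' for every character, so '1' is the derived state throughout.
All ingroup taxa share the derived state '1' for Trait 1; it defines the ingroup but does not resolve relationships within it.
Trait 2: derived state '1' in Taxon 2, Taxon 3, Taxon 7, and Taxon 9 only — synapomorphy for {Taxon 2, Taxon 3, Taxon 7, Taxon 9}.
Trait 3 (derived state '1') is shared by Taxon 2, Taxon 7, and Taxon 9 — a synapomorphy uniting that clade.
Trait 4: derived state '1' in Taxon 7 and Taxon 9 only — synapomorphy for {Taxon 7, Taxon 9}.
Trait 5 (derived state '1') is unique to Taxon 9 (autapomorphy; uninformative for grouping).
Trait 6 (derived state '1') is shared by Taxon 2, Taxon 3, Taxon 6, Taxon 7, and Taxon 9 — a synapomorphy uniting that clade.
Most parsimonious ingroup topology: (((Taxon 3,((Taxon 7,Taxon 9),Taxon 2)),Taxon 6),Taxon 8).
The clade {Taxon 2, Taxon 3, Taxon 7, Taxon 9} is supported by Trait 2: its derived state '1' occurs in exactly those taxa and in no other taxon (including the outgroup).

Trait 2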